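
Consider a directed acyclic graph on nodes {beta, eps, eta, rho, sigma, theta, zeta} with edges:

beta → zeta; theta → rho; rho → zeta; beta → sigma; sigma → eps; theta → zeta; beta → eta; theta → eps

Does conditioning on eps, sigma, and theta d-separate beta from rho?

We examine all 4 paths between beta and rho:
  1. beta → zeta ← theta → rho — zeta:collider[blocks]; theta:fork[blocks] ⇒ blocked
  2. beta → zeta ← rho — zeta:collider[blocks] ⇒ blocked
  3. beta → sigma → eps ← theta → zeta ← rho — sigma:chain[blocks]; eps:collider[open]; theta:fork[blocks]; zeta:collider[blocks] ⇒ blocked
  4. beta → sigma → eps ← theta → rho — sigma:chain[blocks]; eps:collider[open]; theta:fork[blocks] ⇒ blocked
Since every path is blocked, d-separation holds.

Yes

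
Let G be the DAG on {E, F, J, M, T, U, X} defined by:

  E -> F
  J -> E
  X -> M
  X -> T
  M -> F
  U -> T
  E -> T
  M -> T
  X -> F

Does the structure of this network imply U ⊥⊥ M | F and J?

Yes

Enumerating the 5 paths from U to M and testing each for blocking by {F, J}:
  1. U → T ← M — T:collider[blocks] ⇒ blocked
  2. U → T ← E → F ← M — T:collider[blocks]; E:fork[open]; F:collider[open] ⇒ blocked
  3. U → T ← E → F ← X → M — T:collider[blocks]; E:fork[open]; F:collider[open]; X:fork[open] ⇒ blocked
  4. U → T ← X → M — T:collider[blocks]; X:fork[open] ⇒ blocked
  5. U → T ← X → F ← M — T:collider[blocks]; X:fork[open]; F:collider[open] ⇒ blocked
All paths are blocked; U ⊥ M | {F, J} holds.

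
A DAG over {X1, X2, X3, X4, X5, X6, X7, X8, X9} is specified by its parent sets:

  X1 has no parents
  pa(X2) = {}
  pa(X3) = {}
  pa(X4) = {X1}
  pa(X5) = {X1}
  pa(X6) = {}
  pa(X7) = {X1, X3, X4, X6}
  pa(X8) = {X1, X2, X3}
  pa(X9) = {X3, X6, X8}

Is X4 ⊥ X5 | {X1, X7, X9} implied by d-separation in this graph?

Enumerating the 6 paths from X4 to X5 and testing each for blocking by {X1, X7, X9}:
Path 1: X4 ← X1 → X5
  X1 is a fork here and X1 is conditioned on, so the path is blocked at X1.
Path 2: X4 → X7 ← X6 → X9 ← X3 → X8 ← X1 → X5
  X1 is a fork here and X1 is conditioned on, so the path is blocked at X1.
Path 3: X4 → X7 ← X6 → X9 ← X8 ← X1 → X5
  X1 is a fork here and X1 is conditioned on, so the path is blocked at X1.
Path 4: X4 → X7 ← X3 → X9 ← X8 ← X1 → X5
  X1 is a fork here and X1 is conditioned on, so the path is blocked at X1.
Path 5: X4 → X7 ← X3 → X8 ← X1 → X5
  X1 is a fork here and X1 is conditioned on, so the path is blocked at X1.
Path 6: X4 → X7 ← X1 → X5
  X1 is a fork here and X1 is conditioned on, so the path is blocked at X1.
All paths are blocked; X4 ⊥ X5 | {X1, X7, X9} holds.

Yes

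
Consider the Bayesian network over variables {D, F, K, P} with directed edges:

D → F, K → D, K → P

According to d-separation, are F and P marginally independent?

No — F and P are not d-separated given ∅.

Only one path connects F and P:
Path 1: F ← D ← K → P
  D is a chain and D is not conditioned on; K is a fork and K is not conditioned on — no node blocks this path, so it is active.
Since the path F ← D ← K → P is active, F and P are not d-separated given ∅.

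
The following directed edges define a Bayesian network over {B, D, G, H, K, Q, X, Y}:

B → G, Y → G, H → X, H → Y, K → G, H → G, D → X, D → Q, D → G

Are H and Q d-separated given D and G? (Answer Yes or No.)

Yes — H and Q are d-separated given {D, G}.

There are 3 undirected paths between H and Q; checking each against the conditioning set {D, G}:
Path 1: H → Y → G ← D → Q
  D is a fork here and D is conditioned on, so the path is blocked at D.
Path 2: H → X ← D → Q
  X is a collider here and neither X nor any of its descendants is conditioned on, so the collider stays closed — the path is blocked at X.
Path 3: H → G ← D → Q
  D is a fork here and D is conditioned on, so the path is blocked at D.
Every path is blocked, so H and Q are d-separated given {D, G}.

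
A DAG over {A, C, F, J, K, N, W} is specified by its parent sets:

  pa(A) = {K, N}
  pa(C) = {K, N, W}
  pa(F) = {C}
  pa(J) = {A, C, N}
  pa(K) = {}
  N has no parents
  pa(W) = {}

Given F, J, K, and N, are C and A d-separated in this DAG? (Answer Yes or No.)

No

There are 5 undirected paths between C and A; checking each against the conditioning set {F, J, K, N}:
Path 1: C ← K → A
  K is a fork here and K is conditioned on, so the path is blocked at K.
Path 2: C → J ← A
  J is a collider and J is conditioned on, which opens it — no node blocks this path, so it is active.
Path 3: C → J ← N → A
  N is a fork here and N is conditioned on, so the path is blocked at N.
Path 4: C ← N → A
  N is a fork here and N is conditioned on, so the path is blocked at N.
Path 5: C ← N → J ← A
  N is a fork here and N is conditioned on, so the path is blocked at N.
Since the path C → J ← A is active, C and A are not d-separated given {F, J, K, N}.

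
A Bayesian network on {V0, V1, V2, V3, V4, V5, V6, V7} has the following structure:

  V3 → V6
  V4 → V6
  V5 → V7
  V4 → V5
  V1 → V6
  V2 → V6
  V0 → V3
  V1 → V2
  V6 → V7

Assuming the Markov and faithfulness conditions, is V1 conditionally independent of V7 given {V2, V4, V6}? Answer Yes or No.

There are 4 undirected paths between V1 and V7; checking each against the conditioning set {V2, V4, V6}:
Path 1: V1 → V2 → V6 ← V4 → V5 → V7
  V2 is a chain here and V2 is conditioned on, so the path is blocked at V2.
Path 2: V1 → V2 → V6 → V7
  V2 is a chain here and V2 is conditioned on, so the path is blocked at V2.
Path 3: V1 → V6 ← V4 → V5 → V7
  V4 is a fork here and V4 is conditioned on, so the path is blocked at V4.
Path 4: V1 → V6 → V7
  V6 is a chain here and V6 is conditioned on, so the path is blocked at V6.
Every path is blocked, so V1 and V7 are d-separated given {V2, V4, V6}.

Yes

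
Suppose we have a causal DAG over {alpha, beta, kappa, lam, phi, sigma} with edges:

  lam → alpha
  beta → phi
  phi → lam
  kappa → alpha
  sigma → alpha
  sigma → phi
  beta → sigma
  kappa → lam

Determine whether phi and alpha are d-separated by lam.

Enumerating the 4 paths from phi to alpha and testing each for blocking by {lam}:
  1. phi ← sigma → alpha — sigma:fork[open] ⇒ active
  2. phi ← beta → sigma → alpha — beta:fork[open]; sigma:chain[open] ⇒ active
  3. phi → lam → alpha — lam:chain[blocks] ⇒ blocked
  4. phi → lam ← kappa → alpha — lam:collider[open]; kappa:fork[open] ⇒ active
Because an active path exists, phi and alpha are not d-separated.

No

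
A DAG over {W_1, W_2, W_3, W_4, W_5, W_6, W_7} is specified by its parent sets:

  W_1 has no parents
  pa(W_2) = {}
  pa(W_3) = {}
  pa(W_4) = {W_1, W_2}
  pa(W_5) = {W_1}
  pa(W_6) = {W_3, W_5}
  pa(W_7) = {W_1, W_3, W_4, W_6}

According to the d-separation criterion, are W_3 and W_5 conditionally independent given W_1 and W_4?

Yes

There are 6 undirected paths between W_3 and W_5; checking each against the conditioning set {W_1, W_4}:
Path 1: W_3 → W_6 ← W_5
  W_6 is a collider here and neither W_6 nor any of its descendants is conditioned on, so the collider stays closed — the path is blocked at W_6.
Path 2: W_3 → W_6 → W_7 ← W_1 → W_5
  W_7 is a collider here and neither W_7 nor any of its descendants is conditioned on, so the collider stays closed — the path is blocked at W_7.
Path 3: W_3 → W_6 → W_7 ← W_4 ← W_1 → W_5
  W_7 is a collider here and neither W_7 nor any of its descendants is conditioned on, so the collider stays closed — the path is blocked at W_7.
Path 4: W_3 → W_7 ← W_1 → W_5
  W_7 is a collider here and neither W_7 nor any of its descendants is conditioned on, so the collider stays closed — the path is blocked at W_7.
Path 5: W_3 → W_7 ← W_6 ← W_5
  W_7 is a collider here and neither W_7 nor any of its descendants is conditioned on, so the collider stays closed — the path is blocked at W_7.
Path 6: W_3 → W_7 ← W_4 ← W_1 → W_5
  W_7 is a collider here and neither W_7 nor any of its descendants is conditioned on, so the collider stays closed — the path is blocked at W_7.
Every path is blocked, so W_3 and W_5 are d-separated given {W_1, W_4}.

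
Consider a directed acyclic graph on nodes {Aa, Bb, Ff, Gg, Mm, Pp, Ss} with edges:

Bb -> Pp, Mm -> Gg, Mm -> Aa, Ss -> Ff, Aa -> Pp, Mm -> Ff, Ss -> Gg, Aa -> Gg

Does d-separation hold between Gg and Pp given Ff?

3 paths connect Gg and Pp; each must be blocked for d-separation to hold:
Path 1: Gg ← Aa → Pp
  Aa is a fork and Aa is not conditioned on — no node blocks this path, so it is active.
Path 2: Gg ← Mm → Aa → Pp
  Mm is a fork and Mm is not conditioned on; Aa is a chain and Aa is not conditioned on — no node blocks this path, so it is active.
Path 3: Gg ← Ss → Ff ← Mm → Aa → Pp
  Ss is a fork and Ss is not conditioned on; Ff is a collider and Ff is conditioned on, which opens it; Mm is a fork and Mm is not conditioned on; Aa is a chain and Aa is not conditioned on — no node blocks this path, so it is active.
At least one path is unblocked, so d-separation fails.

No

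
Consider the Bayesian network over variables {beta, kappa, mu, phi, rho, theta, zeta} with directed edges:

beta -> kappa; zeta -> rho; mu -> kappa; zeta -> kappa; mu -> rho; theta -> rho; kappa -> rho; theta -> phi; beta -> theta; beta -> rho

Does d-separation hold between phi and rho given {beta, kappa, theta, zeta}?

5 paths connect phi and rho; each must be blocked for d-separation to hold:
Path 1: phi ← theta ← beta → kappa → rho
  theta is a chain here and theta is conditioned on, so the path is blocked at theta.
Path 2: phi ← theta ← beta → kappa ← zeta → rho
  theta is a chain here and theta is conditioned on, so the path is blocked at theta.
Path 3: phi ← theta ← beta → kappa ← mu → rho
  theta is a chain here and theta is conditioned on, so the path is blocked at theta.
Path 4: phi ← theta ← beta → rho
  theta is a chain here and theta is conditioned on, so the path is blocked at theta.
Path 5: phi ← theta → rho
  theta is a fork here and theta is conditioned on, so the path is blocked at theta.
Since every path is blocked, d-separation holds.

Yes — phi and rho are d-separated given {beta, kappa, theta, zeta}.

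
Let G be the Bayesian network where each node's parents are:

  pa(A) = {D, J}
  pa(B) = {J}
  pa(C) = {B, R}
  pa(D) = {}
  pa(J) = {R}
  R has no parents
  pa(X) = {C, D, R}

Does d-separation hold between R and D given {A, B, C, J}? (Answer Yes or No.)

We examine all 6 paths between R and D:
Path 1: R → J → B → C → X ← D
  J is a chain here and J is conditioned on, so the path is blocked at J.
Path 2: R → J → A ← D
  J is a chain here and J is conditioned on, so the path is blocked at J.
Path 3: R → C ← B ← J → A ← D
  B is a chain here and B is conditioned on, so the path is blocked at B.
Path 4: R → C → X ← D
  C is a chain here and C is conditioned on, so the path is blocked at C.
Path 5: R → X ← D
  X is a collider here and neither X nor any of its descendants is conditioned on, so the collider stays closed — the path is blocked at X.
Path 6: R → X ← C ← B ← J → A ← D
  X is a collider here and neither X nor any of its descendants is conditioned on, so the collider stays closed — the path is blocked at X.
All paths are blocked; R ⊥ D | {A, B, C, J} holds.

Yes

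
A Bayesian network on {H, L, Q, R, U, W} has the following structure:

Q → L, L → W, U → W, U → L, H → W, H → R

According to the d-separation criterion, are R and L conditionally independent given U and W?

We examine all 2 paths between R and L:
  1. R ← H → W ← U → L — H:fork[open]; W:collider[open]; U:fork[blocks] ⇒ blocked
  2. R ← H → W ← L — H:fork[open]; W:collider[open] ⇒ active
Because an active path exists, R and L are not d-separated.

No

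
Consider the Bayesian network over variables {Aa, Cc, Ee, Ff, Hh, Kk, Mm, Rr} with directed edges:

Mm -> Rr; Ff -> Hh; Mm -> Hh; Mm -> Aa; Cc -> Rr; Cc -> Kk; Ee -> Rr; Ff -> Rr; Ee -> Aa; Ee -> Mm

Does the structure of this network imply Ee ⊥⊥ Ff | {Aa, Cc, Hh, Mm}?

Yes

There are 6 undirected paths between Ee and Ff; checking each against the conditioning set {Aa, Cc, Hh, Mm}:
Path 1: Ee → Mm → Rr ← Ff
  Mm is a chain here and Mm is conditioned on, so the path is blocked at Mm.
Path 2: Ee → Mm → Hh ← Ff
  Mm is a chain here and Mm is conditioned on, so the path is blocked at Mm.
Path 3: Ee → Rr ← Mm → Hh ← Ff
  Rr is a collider here and neither Rr nor any of its descendants is conditioned on, so the collider stays closed — the path is blocked at Rr.
Path 4: Ee → Rr ← Ff
  Rr is a collider here and neither Rr nor any of its descendants is conditioned on, so the collider stays closed — the path is blocked at Rr.
Path 5: Ee → Aa ← Mm → Rr ← Ff
  Mm is a fork here and Mm is conditioned on, so the path is blocked at Mm.
Path 6: Ee → Aa ← Mm → Hh ← Ff
  Mm is a fork here and Mm is conditioned on, so the path is blocked at Mm.
All paths are blocked; Ee ⊥ Ff | {Aa, Cc, Hh, Mm} holds.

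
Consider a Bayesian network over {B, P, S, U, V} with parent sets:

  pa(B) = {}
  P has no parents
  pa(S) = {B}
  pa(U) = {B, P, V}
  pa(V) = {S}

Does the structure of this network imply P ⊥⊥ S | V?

Yes

We examine all 2 paths between P and S:
Path 1: P → U ← V ← S
  U is a collider here and neither U nor any of its descendants is conditioned on, so the collider stays closed — the path is blocked at U.
Path 2: P → U ← B → S
  U is a collider here and neither U nor any of its descendants is conditioned on, so the collider stays closed — the path is blocked at U.
All paths are blocked; P ⊥ S | {V} holds.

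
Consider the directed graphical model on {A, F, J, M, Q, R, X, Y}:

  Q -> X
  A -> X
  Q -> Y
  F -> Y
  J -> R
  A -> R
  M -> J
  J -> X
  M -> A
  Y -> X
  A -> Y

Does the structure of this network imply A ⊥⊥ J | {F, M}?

We examine all 5 paths between A and J:
  1. A ← M → J — M:fork[blocks] ⇒ blocked
  2. A → R ← J — R:collider[blocks] ⇒ blocked
  3. A → Y ← Q → X ← J — Y:collider[blocks]; Q:fork[open]; X:collider[blocks] ⇒ blocked
  4. A → Y → X ← J — Y:chain[open]; X:collider[blocks] ⇒ blocked
  5. A → X ← J — X:collider[blocks] ⇒ blocked
All paths are blocked; A ⊥ J | {F, M} holds.

Yes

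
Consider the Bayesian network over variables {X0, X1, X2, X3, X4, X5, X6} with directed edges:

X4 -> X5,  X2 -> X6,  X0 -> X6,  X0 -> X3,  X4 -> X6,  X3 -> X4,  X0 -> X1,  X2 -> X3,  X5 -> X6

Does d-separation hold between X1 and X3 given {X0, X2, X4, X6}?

Yes — X1 and X3 are d-separated given {X0, X2, X4, X6}.

4 paths connect X1 and X3; each must be blocked for d-separation to hold:
Path 1: X1 ← X0 → X3
  X0 is a fork here and X0 is conditioned on, so the path is blocked at X0.
Path 2: X1 ← X0 → X6 ← X2 → X3
  X0 is a fork here and X0 is conditioned on, so the path is blocked at X0.
Path 3: X1 ← X0 → X6 ← X4 ← X3
  X0 is a fork here and X0 is conditioned on, so the path is blocked at X0.
Path 4: X1 ← X0 → X6 ← X5 ← X4 ← X3
  X0 is a fork here and X0 is conditioned on, so the path is blocked at X0.
Since every path is blocked, d-separation holds.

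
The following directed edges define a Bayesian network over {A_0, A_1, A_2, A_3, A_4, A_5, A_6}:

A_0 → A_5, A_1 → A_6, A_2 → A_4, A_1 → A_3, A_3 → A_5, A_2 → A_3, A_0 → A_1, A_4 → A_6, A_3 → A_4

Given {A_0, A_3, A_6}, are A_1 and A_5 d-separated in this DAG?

Yes — A_1 and A_5 are d-separated given {A_0, A_3, A_6}.

We examine all 4 paths between A_1 and A_5:
Path 1: A_1 → A_3 → A_5
  A_3 is a chain here and A_3 is conditioned on, so the path is blocked at A_3.
Path 2: A_1 → A_6 ← A_4 ← A_3 → A_5
  A_3 is a fork here and A_3 is conditioned on, so the path is blocked at A_3.
Path 3: A_1 → A_6 ← A_4 ← A_2 → A_3 → A_5
  A_3 is a chain here and A_3 is conditioned on, so the path is blocked at A_3.
Path 4: A_1 ← A_0 → A_5
  A_0 is a fork here and A_0 is conditioned on, so the path is blocked at A_0.
All paths are blocked; A_1 ⊥ A_5 | {A_0, A_3, A_6} holds.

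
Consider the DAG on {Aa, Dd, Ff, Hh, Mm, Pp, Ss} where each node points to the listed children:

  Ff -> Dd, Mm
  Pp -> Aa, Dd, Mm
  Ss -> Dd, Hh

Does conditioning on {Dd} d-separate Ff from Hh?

Enumerating the 2 paths from Ff to Hh and testing each for blocking by {Dd}:
Path 1: Ff → Dd ← Ss → Hh
  Dd is a collider and Dd is conditioned on, which opens it; Ss is a fork and Ss is not conditioned on — no node blocks this path, so it is active.
Path 2: Ff → Mm ← Pp → Dd ← Ss → Hh
  Mm is a collider here and neither Mm nor any of its descendants is conditioned on, so the collider stays closed — the path is blocked at Mm.
Because an active path exists, Ff and Hh are not d-separated.

No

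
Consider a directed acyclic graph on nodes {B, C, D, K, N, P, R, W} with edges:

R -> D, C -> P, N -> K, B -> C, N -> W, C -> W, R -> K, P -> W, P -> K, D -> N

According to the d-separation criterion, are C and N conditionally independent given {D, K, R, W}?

6 paths connect C and N; each must be blocked for d-separation to hold:
Path 1: C → W ← P → K ← R → D → N
  R is a fork here and R is conditioned on, so the path is blocked at R.
Path 2: C → W ← P → K ← N
  W is a collider and W is conditioned on, which opens it; P is a fork and P is not conditioned on; K is a collider and K is conditioned on, which opens it — no node blocks this path, so it is active.
Path 3: C → W ← N
  W is a collider and W is conditioned on, which opens it — no node blocks this path, so it is active.
Path 4: C → P → W ← N
  P is a chain and P is not conditioned on; W is a collider and W is conditioned on, which opens it — no node blocks this path, so it is active.
Path 5: C → P → K ← R → D → N
  R is a fork here and R is conditioned on, so the path is blocked at R.
Path 6: C → P → K ← N
  P is a chain and P is not conditioned on; K is a collider and K is conditioned on, which opens it — no node blocks this path, so it is active.
Because an active path exists, C and N are not d-separated.

No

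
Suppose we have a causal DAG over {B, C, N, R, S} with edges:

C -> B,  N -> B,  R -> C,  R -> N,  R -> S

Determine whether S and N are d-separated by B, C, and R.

There are 2 undirected paths between S and N; checking each against the conditioning set {B, C, R}:
Path 1: S ← R → C → B ← N
  R is a fork here and R is conditioned on, so the path is blocked at R.
Path 2: S ← R → N
  R is a fork here and R is conditioned on, so the path is blocked at R.
Every path is blocked, so S and N are d-separated given {B, C, R}.

Yes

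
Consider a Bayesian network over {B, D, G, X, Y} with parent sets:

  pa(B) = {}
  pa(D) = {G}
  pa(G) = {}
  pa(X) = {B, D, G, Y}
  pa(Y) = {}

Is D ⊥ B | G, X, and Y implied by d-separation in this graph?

No — D and B are not d-separated given {G, X, Y}.

2 paths connect D and B; each must be blocked for d-separation to hold:
Path 1: D → X ← B
  X is a collider and X is conditioned on, which opens it — no node blocks this path, so it is active.
Path 2: D ← G → X ← B
  G is a fork here and G is conditioned on, so the path is blocked at G.
At least one path is unblocked, so d-separation fails.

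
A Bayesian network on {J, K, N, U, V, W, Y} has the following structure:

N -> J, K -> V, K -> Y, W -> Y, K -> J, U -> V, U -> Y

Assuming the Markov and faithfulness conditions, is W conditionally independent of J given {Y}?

No — W and J are not d-separated given {Y}.

We examine all 2 paths between W and J:
Path 1: W → Y ← K → J
  Y is a collider and Y is conditioned on, which opens it; K is a fork and K is not conditioned on — no node blocks this path, so it is active.
Path 2: W → Y ← U → V ← K → J
  V is a collider here and neither V nor any of its descendants is conditioned on, so the collider stays closed — the path is blocked at V.
Because an active path exists, W and J are not d-separated.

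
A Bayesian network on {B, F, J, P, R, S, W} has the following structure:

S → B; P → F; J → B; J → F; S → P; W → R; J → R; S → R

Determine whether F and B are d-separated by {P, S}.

4 paths connect F and B; each must be blocked for d-separation to hold:
Path 1: F ← J → B
  J is a fork and J is not conditioned on — no node blocks this path, so it is active.
Path 2: F ← J → R ← S → B
  R is a collider here and neither R nor any of its descendants is conditioned on, so the collider stays closed — the path is blocked at R.
Path 3: F ← P ← S → B
  P is a chain here and P is conditioned on, so the path is blocked at P.
Path 4: F ← P ← S → R ← J → B
  P is a chain here and P is conditioned on, so the path is blocked at P.
At least one path is unblocked, so d-separation fails.

No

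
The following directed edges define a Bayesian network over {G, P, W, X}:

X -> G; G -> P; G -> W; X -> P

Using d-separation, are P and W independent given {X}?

Enumerating the 2 paths from P to W and testing each for blocking by {X}:
  1. P ← G → W — G:fork[open] ⇒ active
  2. P ← X → G → W — X:fork[blocks]; G:chain[open] ⇒ blocked
At least one path is unblocked, so d-separation fails.

No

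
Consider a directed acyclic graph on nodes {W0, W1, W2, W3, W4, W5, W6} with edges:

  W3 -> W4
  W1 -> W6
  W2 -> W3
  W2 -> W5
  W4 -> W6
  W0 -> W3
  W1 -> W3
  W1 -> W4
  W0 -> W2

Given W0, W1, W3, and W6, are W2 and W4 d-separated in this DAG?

Yes

There are 6 undirected paths between W2 and W4; checking each against the conditioning set {W0, W1, W3, W6}:
Path 1: W2 ← W0 → W3 → W4
  W0 is a fork here and W0 is conditioned on, so the path is blocked at W0.
Path 2: W2 ← W0 → W3 ← W1 → W4
  W0 is a fork here and W0 is conditioned on, so the path is blocked at W0.
Path 3: W2 ← W0 → W3 ← W1 → W6 ← W4
  W0 is a fork here and W0 is conditioned on, so the path is blocked at W0.
Path 4: W2 → W3 → W4
  W3 is a chain here and W3 is conditioned on, so the path is blocked at W3.
Path 5: W2 → W3 ← W1 → W4
  W1 is a fork here and W1 is conditioned on, so the path is blocked at W1.
Path 6: W2 → W3 ← W1 → W6 ← W4
  W1 is a fork here and W1 is conditioned on, so the path is blocked at W1.
All paths are blocked; W2 ⊥ W4 | {W0, W1, W3, W6} holds.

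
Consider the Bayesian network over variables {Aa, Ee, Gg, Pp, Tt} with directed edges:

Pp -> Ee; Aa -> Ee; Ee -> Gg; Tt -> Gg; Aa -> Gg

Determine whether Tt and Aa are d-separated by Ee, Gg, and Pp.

We examine all 2 paths between Tt and Aa:
Path 1: Tt → Gg ← Ee ← Aa
  Ee is a chain here and Ee is conditioned on, so the path is blocked at Ee.
Path 2: Tt → Gg ← Aa
  Gg is a collider and Gg is conditioned on, which opens it — no node blocks this path, so it is active.
Because an active path exists, Tt and Aa are not d-separated.

No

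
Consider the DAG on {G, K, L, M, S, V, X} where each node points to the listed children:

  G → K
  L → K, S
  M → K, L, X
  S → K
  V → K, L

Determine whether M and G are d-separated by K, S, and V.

We examine all 4 paths between M and G:
Path 1: M → L → S → K ← G
  S is a chain here and S is conditioned on, so the path is blocked at S.
Path 2: M → L → K ← G
  L is a chain and L is not conditioned on; K is a collider and K is conditioned on, which opens it — no node blocks this path, so it is active.
Path 3: M → L ← V → K ← G
  V is a fork here and V is conditioned on, so the path is blocked at V.
Path 4: M → K ← G
  K is a collider and K is conditioned on, which opens it — no node blocks this path, so it is active.
At least one path is unblocked, so d-separation fails.

No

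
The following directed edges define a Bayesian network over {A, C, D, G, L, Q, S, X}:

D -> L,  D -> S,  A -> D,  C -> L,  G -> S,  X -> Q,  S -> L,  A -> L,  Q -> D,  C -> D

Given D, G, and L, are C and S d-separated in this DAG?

There are 6 undirected paths between C and S; checking each against the conditioning set {D, G, L}:
  1. C → D → S — D:chain[blocks] ⇒ blocked
  2. C → D → L ← S — D:chain[blocks]; L:collider[open] ⇒ blocked
  3. C → D ← A → L ← S — D:collider[open]; A:fork[open]; L:collider[open] ⇒ active
  4. C → L ← D → S — L:collider[open]; D:fork[blocks] ⇒ blocked
  5. C → L ← S — L:collider[open] ⇒ active
  6. C → L ← A → D → S — L:collider[open]; A:fork[open]; D:chain[blocks] ⇒ blocked
Since the path C → D ← A → L ← S is active, C and S are not d-separated given {D, G, L}.

No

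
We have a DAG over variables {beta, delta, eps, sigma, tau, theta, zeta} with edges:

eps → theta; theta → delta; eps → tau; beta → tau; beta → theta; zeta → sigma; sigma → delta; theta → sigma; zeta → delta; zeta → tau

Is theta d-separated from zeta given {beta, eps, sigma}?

No

6 paths connect theta and zeta; each must be blocked for d-separation to hold:
Path 1: theta ← eps → tau ← zeta
  eps is a fork here and eps is conditioned on, so the path is blocked at eps.
Path 2: theta → delta ← zeta
  delta is a collider here and neither delta nor any of its descendants is conditioned on, so the collider stays closed — the path is blocked at delta.
Path 3: theta → delta ← sigma ← zeta
  delta is a collider here and neither delta nor any of its descendants is conditioned on, so the collider stays closed — the path is blocked at delta.
Path 4: theta ← beta → tau ← zeta
  beta is a fork here and beta is conditioned on, so the path is blocked at beta.
Path 5: theta → sigma → delta ← zeta
  sigma is a chain here and sigma is conditioned on, so the path is blocked at sigma.
Path 6: theta → sigma ← zeta
  sigma is a collider and sigma is conditioned on, which opens it — no node blocks this path, so it is active.
Because an active path exists, theta and zeta are not d-separated.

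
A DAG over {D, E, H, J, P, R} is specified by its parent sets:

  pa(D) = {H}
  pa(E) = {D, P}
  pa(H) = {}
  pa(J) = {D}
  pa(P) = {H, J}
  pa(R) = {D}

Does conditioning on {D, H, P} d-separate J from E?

Enumerating the 4 paths from J to E and testing each for blocking by {D, H, P}:
Path 1: J ← D ← H → P → E
  D is a chain here and D is conditioned on, so the path is blocked at D.
Path 2: J ← D → E
  D is a fork here and D is conditioned on, so the path is blocked at D.
Path 3: J → P ← H → D → E
  H is a fork here and H is conditioned on, so the path is blocked at H.
Path 4: J → P → E
  P is a chain here and P is conditioned on, so the path is blocked at P.
All paths are blocked; J ⊥ E | {D, H, P} holds.

Yes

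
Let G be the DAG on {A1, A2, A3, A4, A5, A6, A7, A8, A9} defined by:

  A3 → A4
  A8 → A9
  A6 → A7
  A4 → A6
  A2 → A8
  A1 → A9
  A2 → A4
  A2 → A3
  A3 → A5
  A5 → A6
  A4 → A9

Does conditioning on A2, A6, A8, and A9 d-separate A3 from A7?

Yes — A3 and A7 are d-separated given {A2, A6, A8, A9}.

There are 4 undirected paths between A3 and A7; checking each against the conditioning set {A2, A6, A8, A9}:
Path 1: A3 → A5 → A6 → A7
  A6 is a chain here and A6 is conditioned on, so the path is blocked at A6.
Path 2: A3 ← A2 → A8 → A9 ← A4 → A6 → A7
  A2 is a fork here and A2 is conditioned on, so the path is blocked at A2.
Path 3: A3 ← A2 → A4 → A6 → A7
  A2 is a fork here and A2 is conditioned on, so the path is blocked at A2.
Path 4: A3 → A4 → A6 → A7
  A6 is a chain here and A6 is conditioned on, so the path is blocked at A6.
All paths are blocked; A3 ⊥ A7 | {A2, A6, A8, A9} holds.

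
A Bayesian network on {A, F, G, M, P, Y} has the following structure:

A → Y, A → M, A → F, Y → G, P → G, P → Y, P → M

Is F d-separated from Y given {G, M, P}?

No — F and Y are not d-separated given {G, M, P}.

Enumerating the 3 paths from F to Y and testing each for blocking by {G, M, P}:
  1. F ← A → Y — A:fork[open] ⇒ active
  2. F ← A → M ← P → G ← Y — A:fork[open]; M:collider[open]; P:fork[blocks]; G:collider[open] ⇒ blocked
  3. F ← A → M ← P → Y — A:fork[open]; M:collider[open]; P:fork[blocks] ⇒ blocked
Since the path F ← A → Y is active, F and Y are not d-separated given {G, M, P}.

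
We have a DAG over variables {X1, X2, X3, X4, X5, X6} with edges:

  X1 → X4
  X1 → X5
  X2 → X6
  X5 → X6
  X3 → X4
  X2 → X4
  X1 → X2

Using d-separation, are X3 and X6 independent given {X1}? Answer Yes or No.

Yes

We examine all 4 paths between X3 and X6:
Path 1: X3 → X4 ← X1 → X5 → X6
  X4 is a collider here and neither X4 nor any of its descendants is conditioned on, so the collider stays closed — the path is blocked at X4.
Path 2: X3 → X4 ← X1 → X2 → X6
  X4 is a collider here and neither X4 nor any of its descendants is conditioned on, so the collider stays closed — the path is blocked at X4.
Path 3: X3 → X4 ← X2 ← X1 → X5 → X6
  X4 is a collider here and neither X4 nor any of its descendants is conditioned on, so the collider stays closed — the path is blocked at X4.
Path 4: X3 → X4 ← X2 → X6
  X4 is a collider here and neither X4 nor any of its descendants is conditioned on, so the collider stays closed — the path is blocked at X4.
Since every path is blocked, d-separation holds.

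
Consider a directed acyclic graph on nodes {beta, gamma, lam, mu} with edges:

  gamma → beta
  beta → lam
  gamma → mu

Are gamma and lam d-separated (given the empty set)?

The only undirected path from gamma to lam is:
  1. gamma → beta → lam — beta:chain[open] ⇒ active
Because an active path exists, gamma and lam are not d-separated.

No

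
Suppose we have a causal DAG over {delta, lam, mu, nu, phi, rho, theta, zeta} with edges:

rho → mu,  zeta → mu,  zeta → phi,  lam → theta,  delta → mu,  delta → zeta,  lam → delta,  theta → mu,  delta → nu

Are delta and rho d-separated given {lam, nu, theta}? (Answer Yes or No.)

Yes

There are 3 undirected paths between delta and rho; checking each against the conditioning set {lam, nu, theta}:
Path 1: delta ← lam → theta → mu ← rho
  lam is a fork here and lam is conditioned on, so the path is blocked at lam.
Path 2: delta → zeta → mu ← rho
  mu is a collider here and neither mu nor any of its descendants is conditioned on, so the collider stays closed — the path is blocked at mu.
Path 3: delta → mu ← rho
  mu is a collider here and neither mu nor any of its descendants is conditioned on, so the collider stays closed — the path is blocked at mu.
Every path is blocked, so delta and rho are d-separated given {lam, nu, theta}.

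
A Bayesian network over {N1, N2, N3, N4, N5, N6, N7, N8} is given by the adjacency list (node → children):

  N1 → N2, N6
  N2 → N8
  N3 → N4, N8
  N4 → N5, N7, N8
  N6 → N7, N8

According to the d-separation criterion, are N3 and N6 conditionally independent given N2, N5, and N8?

No — N3 and N6 are not d-separated given {N2, N5, N8}.

Enumerating the 6 paths from N3 to N6 and testing each for blocking by {N2, N5, N8}:
Path 1: N3 → N8 ← N6
  N8 is a collider and N8 is conditioned on, which opens it — no node blocks this path, so it is active.
Path 2: N3 → N8 ← N2 ← N1 → N6
  N2 is a chain here and N2 is conditioned on, so the path is blocked at N2.
Path 3: N3 → N8 ← N4 → N7 ← N6
  N7 is a collider here and neither N7 nor any of its descendants is conditioned on, so the collider stays closed — the path is blocked at N7.
Path 4: N3 → N4 → N8 ← N6
  N4 is a chain and N4 is not conditioned on; N8 is a collider and N8 is conditioned on, which opens it — no node blocks this path, so it is active.
Path 5: N3 → N4 → N8 ← N2 ← N1 → N6
  N2 is a chain here and N2 is conditioned on, so the path is blocked at N2.
Path 6: N3 → N4 → N7 ← N6
  N7 is a collider here and neither N7 nor any of its descendants is conditioned on, so the collider stays closed — the path is blocked at N7.
Since the path N3 → N8 ← N6 is active, N3 and N6 are not d-separated given {N2, N5, N8}.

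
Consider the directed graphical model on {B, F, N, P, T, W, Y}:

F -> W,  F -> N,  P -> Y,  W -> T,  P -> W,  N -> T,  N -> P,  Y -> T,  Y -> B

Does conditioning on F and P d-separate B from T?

There are 5 undirected paths between B and T; checking each against the conditioning set {F, P}:
Path 1: B ← Y ← P → W ← F → N → T
  P is a fork here and P is conditioned on, so the path is blocked at P.
Path 2: B ← Y ← P → W → T
  P is a fork here and P is conditioned on, so the path is blocked at P.
Path 3: B ← Y ← P ← N ← F → W → T
  P is a chain here and P is conditioned on, so the path is blocked at P.
Path 4: B ← Y ← P ← N → T
  P is a chain here and P is conditioned on, so the path is blocked at P.
Path 5: B ← Y → T
  Y is a fork and Y is not conditioned on — no node blocks this path, so it is active.
Because an active path exists, B and T are not d-separated.

No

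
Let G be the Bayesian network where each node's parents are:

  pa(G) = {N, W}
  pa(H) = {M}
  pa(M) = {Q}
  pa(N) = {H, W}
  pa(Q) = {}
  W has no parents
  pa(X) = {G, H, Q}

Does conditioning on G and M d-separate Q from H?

Yes

Enumerating the 4 paths from Q to H and testing each for blocking by {G, M}:
Path 1: Q → M → H
  M is a chain here and M is conditioned on, so the path is blocked at M.
Path 2: Q → X ← H
  X is a collider here and neither X nor any of its descendants is conditioned on, so the collider stays closed — the path is blocked at X.
Path 3: Q → X ← G ← W → N ← H
  X is a collider here and neither X nor any of its descendants is conditioned on, so the collider stays closed — the path is blocked at X.
Path 4: Q → X ← G ← N ← H
  X is a collider here and neither X nor any of its descendants is conditioned on, so the collider stays closed — the path is blocked at X.
All paths are blocked; Q ⊥ H | {G, M} holds.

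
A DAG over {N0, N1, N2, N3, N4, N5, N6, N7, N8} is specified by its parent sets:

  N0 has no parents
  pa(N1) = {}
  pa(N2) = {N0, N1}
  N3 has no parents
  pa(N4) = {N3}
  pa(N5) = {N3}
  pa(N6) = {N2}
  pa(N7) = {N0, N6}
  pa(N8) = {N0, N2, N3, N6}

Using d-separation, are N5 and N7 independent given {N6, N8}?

No — N5 and N7 are not d-separated given {N6, N8}.

6 paths connect N5 and N7; each must be blocked for d-separation to hold:
  1. N5 ← N3 → N8 ← N2 ← N0 → N7 — N3:fork[open]; N8:collider[open]; N2:chain[open]; N0:fork[open] ⇒ active
  2. N5 ← N3 → N8 ← N2 → N6 → N7 — N3:fork[open]; N8:collider[open]; N2:fork[open]; N6:chain[blocks] ⇒ blocked
  3. N5 ← N3 → N8 ← N0 → N2 → N6 → N7 — N3:fork[open]; N8:collider[open]; N0:fork[open]; N2:chain[open]; N6:chain[blocks] ⇒ blocked
  4. N5 ← N3 → N8 ← N0 → N7 — N3:fork[open]; N8:collider[open]; N0:fork[open] ⇒ active
  5. N5 ← N3 → N8 ← N6 ← N2 ← N0 → N7 — N3:fork[open]; N8:collider[open]; N6:chain[blocks]; N2:chain[open]; N0:fork[open] ⇒ blocked
  6. N5 ← N3 → N8 ← N6 → N7 — N3:fork[open]; N8:collider[open]; N6:fork[blocks] ⇒ blocked
Since the path N5 ← N3 → N8 ← N2 ← N0 → N7 is active, N5 and N7 are not d-separated given {N6, N8}.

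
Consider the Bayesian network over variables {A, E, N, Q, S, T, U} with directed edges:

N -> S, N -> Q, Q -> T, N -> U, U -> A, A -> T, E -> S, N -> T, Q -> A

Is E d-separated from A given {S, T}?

No

5 paths connect E and A; each must be blocked for d-separation to hold:
Path 1: E → S ← N → Q → A
  S is a collider and S is conditioned on, which opens it; N is a fork and N is not conditioned on; Q is a chain and Q is not conditioned on — no node blocks this path, so it is active.
Path 2: E → S ← N → Q → T ← A
  S is a collider and S is conditioned on, which opens it; N is a fork and N is not conditioned on; Q is a chain and Q is not conditioned on; T is a collider and T is conditioned on, which opens it — no node blocks this path, so it is active.
Path 3: E → S ← N → T ← Q → A
  S is a collider and S is conditioned on, which opens it; N is a fork and N is not conditioned on; T is a collider and T is conditioned on, which opens it; Q is a fork and Q is not conditioned on — no node blocks this path, so it is active.
Path 4: E → S ← N → T ← A
  S is a collider and S is conditioned on, which opens it; N is a fork and N is not conditioned on; T is a collider and T is conditioned on, which opens it — no node blocks this path, so it is active.
Path 5: E → S ← N → U → A
  S is a collider and S is conditioned on, which opens it; N is a fork and N is not conditioned on; U is a chain and U is not conditioned on — no node blocks this path, so it is active.
Since the path E → S ← N → Q → A is active, E and A are not d-separated given {S, T}.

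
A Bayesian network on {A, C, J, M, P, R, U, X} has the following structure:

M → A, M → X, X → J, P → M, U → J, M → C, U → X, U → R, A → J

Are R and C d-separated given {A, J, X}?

No

There are 4 undirected paths between R and C; checking each against the conditioning set {A, J, X}:
Path 1: R ← U → J ← A ← M → C
  A is a chain here and A is conditioned on, so the path is blocked at A.
Path 2: R ← U → J ← X ← M → C
  X is a chain here and X is conditioned on, so the path is blocked at X.
Path 3: R ← U → X ← M → C
  U is a fork and U is not conditioned on; X is a collider and X is conditioned on, which opens it; M is a fork and M is not conditioned on — no node blocks this path, so it is active.
Path 4: R ← U → X → J ← A ← M → C
  X is a chain here and X is conditioned on, so the path is blocked at X.
Since the path R ← U → X ← M → C is active, R and C are not d-separated given {A, J, X}.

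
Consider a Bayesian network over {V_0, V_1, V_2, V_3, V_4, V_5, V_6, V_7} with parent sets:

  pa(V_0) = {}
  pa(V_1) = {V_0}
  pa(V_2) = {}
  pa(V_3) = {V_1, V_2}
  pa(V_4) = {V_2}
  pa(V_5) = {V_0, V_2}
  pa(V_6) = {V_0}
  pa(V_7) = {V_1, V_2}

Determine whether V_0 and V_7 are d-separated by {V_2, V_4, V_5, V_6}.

No

We examine all 4 paths between V_0 and V_7:
Path 1: V_0 → V_1 → V_7
  V_1 is a chain and V_1 is not conditioned on — no node blocks this path, so it is active.
Path 2: V_0 → V_1 → V_3 ← V_2 → V_7
  V_3 is a collider here and neither V_3 nor any of its descendants is conditioned on, so the collider stays closed — the path is blocked at V_3.
Path 3: V_0 → V_5 ← V_2 → V_7
  V_2 is a fork here and V_2 is conditioned on, so the path is blocked at V_2.
Path 4: V_0 → V_5 ← V_2 → V_3 ← V_1 → V_7
  V_2 is a fork here and V_2 is conditioned on, so the path is blocked at V_2.
Because an active path exists, V_0 and V_7 are not d-separated.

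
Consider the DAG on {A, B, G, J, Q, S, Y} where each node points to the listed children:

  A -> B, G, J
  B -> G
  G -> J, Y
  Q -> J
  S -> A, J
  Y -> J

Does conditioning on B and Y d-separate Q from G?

There are 6 undirected paths between Q and G; checking each against the conditioning set {B, Y}:
  1. Q → J ← S → A → G — J:collider[blocks]; S:fork[open]; A:chain[open] ⇒ blocked
  2. Q → J ← S → A → B → G — J:collider[blocks]; S:fork[open]; A:chain[open]; B:chain[blocks] ⇒ blocked
  3. Q → J ← Y ← G — J:collider[blocks]; Y:chain[blocks] ⇒ blocked
  4. Q → J ← G — J:collider[blocks] ⇒ blocked
  5. Q → J ← A → G — J:collider[blocks]; A:fork[open] ⇒ blocked
  6. Q → J ← A → B → G — J:collider[blocks]; A:fork[open]; B:chain[blocks] ⇒ blocked
All paths are blocked; Q ⊥ G | {B, Y} holds.

Yes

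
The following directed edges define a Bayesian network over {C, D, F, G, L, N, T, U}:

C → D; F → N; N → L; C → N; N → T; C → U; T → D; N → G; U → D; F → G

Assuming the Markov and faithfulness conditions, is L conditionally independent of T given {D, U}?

We examine all 3 paths between L and T:
Path 1: L ← N ← C → U → D ← T
  U is a chain here and U is conditioned on, so the path is blocked at U.
Path 2: L ← N ← C → D ← T
  N is a chain and N is not conditioned on; C is a fork and C is not conditioned on; D is a collider and D is conditioned on, which opens it — no node blocks this path, so it is active.
Path 3: L ← N → T
  N is a fork and N is not conditioned on — no node blocks this path, so it is active.
Since the path L ← N ← C → D ← T is active, L and T are not d-separated given {D, U}.

No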